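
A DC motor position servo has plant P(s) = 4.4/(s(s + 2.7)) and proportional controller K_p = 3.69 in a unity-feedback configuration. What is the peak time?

T_p = 0.827 s

Closed-loop characteristic equation: s² + 2.7s + 16.24 = 0, so ω_n = 4.029 rad/s and ζ = 2.7/(2·4.029) = 0.335.
Damped frequency ω_d = ω_n√(1−ζ²) = 3.797 rad/s, so peak time T_p = π/ω_d = 0.827 s.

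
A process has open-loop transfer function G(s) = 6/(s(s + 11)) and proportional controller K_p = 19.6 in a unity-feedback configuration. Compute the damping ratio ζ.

ζ = 0.507

1 + K_p·G(s) = 0 gives s² + 11s + 117.6 = 0.
So ω_n² = 117.6 ⇒ ω_n = 10.84 rad/s, and ζ = 11/(2ω_n) = 0.507.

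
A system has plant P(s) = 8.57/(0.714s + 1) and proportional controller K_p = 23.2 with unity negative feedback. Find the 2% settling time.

Closed loop: T(s) = K_p·P/(1+K_p·P) = 198.8/(0.714s + 1 + 198.8), with pole at s = −(1 + 198.8)/0.714 = −279.9.
τ = 1/279.9 = 0.003573 s, so 2% settling time ≈ 4τ = 0.0143 s.

T_s ≈ 0.0143 s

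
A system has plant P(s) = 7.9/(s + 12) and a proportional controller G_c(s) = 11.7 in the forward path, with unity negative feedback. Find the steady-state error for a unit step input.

0.115

The loop is type 0. Static position error constant K_pos = G_c(0)·P(0) = 11.7·0.6583 = 7.702.
Steady-state error to a unit step: e_ss = 1/(1+K_pos) = 1/8.703 = 0.115.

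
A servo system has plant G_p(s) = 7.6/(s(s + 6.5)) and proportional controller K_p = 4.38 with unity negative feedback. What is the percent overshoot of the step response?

Closed-loop characteristic equation: s² + 6.5s + 33.29 = 0, so ω_n = 5.77 rad/s and ζ = 6.5/(2·5.77) = 0.5633.
%OS = 100·exp(−πζ/√(1−ζ²)) = 100·exp(−π·0.5633/√0.6827) = 11.7%.

11.7%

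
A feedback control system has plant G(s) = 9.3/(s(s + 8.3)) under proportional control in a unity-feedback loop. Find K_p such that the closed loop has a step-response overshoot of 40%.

K_p = 23.6

From %OS = 100·exp(−πζ/√(1−ζ²)) = 40%, ζ = −ln(0.4)/√(π²+ln²(0.4)) = 0.28.
Characteristic equation s² + 8.3s + 9.3K_p = 0 gives ζ = 8.3/(2√(9.3K_p)).
Setting ζ = 0.28: √(9.3K_p) = 8.3/(2·0.28) = 14.82, so K_p = 219.7/9.3 = 23.6.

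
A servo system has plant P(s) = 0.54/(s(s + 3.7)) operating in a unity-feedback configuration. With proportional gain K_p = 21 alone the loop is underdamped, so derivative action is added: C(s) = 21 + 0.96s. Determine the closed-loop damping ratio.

Forward path: (21 + 0.96s)·0.54/(s(s+3.7)). The closed-loop characteristic equation is s² + (3.7 + 0.54·0.96)s + 0.54·21 = 0.
That is s² + 4.218s + 11.34 = 0, so ω_n = 3.367 rad/s and ζ = 4.218/(2·3.367) = 0.6263.

ζ = 0.626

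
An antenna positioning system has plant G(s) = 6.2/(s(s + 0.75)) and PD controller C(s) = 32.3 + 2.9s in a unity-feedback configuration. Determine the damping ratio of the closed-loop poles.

Forward path: (32.3 + 2.9s)·6.2/(s(s+0.75)). The closed-loop characteristic equation is s² + (0.75 + 6.2·2.9)s + 6.2·32.3 = 0.
That is s² + 18.73s + 200.3 = 0, so ω_n = 14.15 rad/s and ζ = 18.73/(2·14.15) = 0.6618.

ζ = 0.662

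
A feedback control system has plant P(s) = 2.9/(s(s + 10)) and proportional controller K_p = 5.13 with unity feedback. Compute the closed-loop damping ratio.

ζ = 1.3

The closed-loop denominator is s(s+10) + 5.13·2.9 = s² + 10s + 14.88.
So ω_n² = 14.88 ⇒ ω_n = 3.857 rad/s, and ζ = 10/(2ω_n) = 1.3.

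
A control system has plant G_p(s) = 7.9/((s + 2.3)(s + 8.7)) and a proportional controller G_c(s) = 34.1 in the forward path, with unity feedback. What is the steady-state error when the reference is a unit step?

0.0691

The loop is type 0. Static position error constant K_pos = G_c(0)·G_p(0) = 34.1·0.3948 = 13.46.
Steady-state error to a unit step: e_ss = 1/(1+K_pos) = 1/14.46 = 0.0691.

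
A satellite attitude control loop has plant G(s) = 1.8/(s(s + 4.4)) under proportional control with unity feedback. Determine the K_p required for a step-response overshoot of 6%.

K_p = 6.04

From %OS = 100·exp(−πζ/√(1−ζ²)) = 6%, ζ = −ln(0.06)/√(π²+ln²(0.06)) = 0.6671.
Characteristic equation s² + 4.4s + 1.8K_p = 0 gives ζ = 4.4/(2√(1.8K_p)).
Setting ζ = 0.6671: √(1.8K_p) = 4.4/(2·0.6671) = 3.298, so K_p = 10.88/1.8 = 6.04.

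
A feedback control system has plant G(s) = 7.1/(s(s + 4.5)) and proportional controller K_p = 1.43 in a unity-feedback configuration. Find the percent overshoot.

Closed-loop characteristic equation: s² + 4.5s + 10.15 = 0, so ω_n = 3.186 rad/s and ζ = 4.5/(2·3.186) = 0.7061.
%OS = 100·exp(−πζ/√(1−ζ²)) = 100·exp(−π·0.7061/√0.5014) = 4.36%.

4.36%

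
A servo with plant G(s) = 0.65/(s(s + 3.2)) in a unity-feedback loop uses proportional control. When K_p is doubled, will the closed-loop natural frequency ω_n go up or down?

increase

ω_n = √(0.65·K_p), which grows with K_p.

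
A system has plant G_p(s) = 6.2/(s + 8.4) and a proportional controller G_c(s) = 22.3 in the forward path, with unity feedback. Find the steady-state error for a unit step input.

The loop is type 0. Static position error constant K_pos = G_c(0)·G_p(0) = 22.3·0.7381 = 16.46.
Steady-state error to a unit step: e_ss = 1/(1+K_pos) = 1/17.46 = 0.0573.

0.0573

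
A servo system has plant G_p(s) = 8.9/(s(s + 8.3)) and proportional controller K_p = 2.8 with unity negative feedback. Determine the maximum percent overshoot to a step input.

From 1 + K_pG_p(s) = 0: s² + 8.3s + 24.92 = 0 ⇒ ω_n = 4.992, ζ = 0.8313.
%OS = 100·exp(−πζ/√(1−ζ²)) = 100·exp(−π·0.8313/√0.3089) = 0.91%.

0.91%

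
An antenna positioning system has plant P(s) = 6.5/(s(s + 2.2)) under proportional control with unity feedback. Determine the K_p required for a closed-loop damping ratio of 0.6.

K_p = 0.517

Closed-loop characteristic equation: s² + 2.2s + K_p·6.5 = 0.
So ω_n = √(6.5K_p) and 2ζω_n = 2.2, giving ζ = 2.2/(2√(6.5K_p)).
Setting ζ = 0.6: √(6.5K_p) = 2.2/(2·0.6) = 1.833, so K_p = 3.361/6.5 = 0.517.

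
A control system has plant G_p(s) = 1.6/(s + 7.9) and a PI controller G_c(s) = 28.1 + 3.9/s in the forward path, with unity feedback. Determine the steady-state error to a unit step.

The open loop G_c(s)G_p(s) has a pole at the origin (type 1), so the static position error constant is infinite and e_ss = 1/(1+∞) = 0.

0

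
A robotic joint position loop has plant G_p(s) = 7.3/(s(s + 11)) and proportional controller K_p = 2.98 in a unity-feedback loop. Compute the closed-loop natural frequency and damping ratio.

ω_n = 4.66 rad/s, ζ = 1.18

With unity feedback the closed-loop characteristic equation is s² + 11s + 2.98·7.3 = s² + 11s + 21.75 = 0.
So ω_n² = 21.75 ⇒ ω_n = 4.664 rad/s, and ζ = 11/(2ω_n) = 1.18.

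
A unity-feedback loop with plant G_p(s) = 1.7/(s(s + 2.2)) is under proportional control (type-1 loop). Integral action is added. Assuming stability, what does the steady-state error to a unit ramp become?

0

The integrator raises the loop to type 2, so K_v → ∞ and e_ss to a ramp is zero.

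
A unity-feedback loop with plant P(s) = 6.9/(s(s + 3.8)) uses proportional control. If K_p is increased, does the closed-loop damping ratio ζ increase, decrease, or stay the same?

decrease

ζ = 3.8/(2√(6.9K_p)); increasing K_p raises the denominator, so ζ falls.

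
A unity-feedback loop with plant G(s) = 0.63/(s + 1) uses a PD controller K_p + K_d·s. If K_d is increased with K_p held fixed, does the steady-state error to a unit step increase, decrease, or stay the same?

unchanged

At s = 0 the derivative term contributes nothing: C(0) = K_p regardless of K_d, so K_pos = K_p·G(0) and e_ss are unchanged.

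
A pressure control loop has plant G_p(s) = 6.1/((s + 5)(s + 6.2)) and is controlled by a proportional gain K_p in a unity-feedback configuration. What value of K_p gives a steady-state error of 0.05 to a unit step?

K_p = 96.6

For a type-0 loop with proportional control, e_ss = 1/(1 + K_p·G_p(0)).
G_p(0) = 0.1968. Require 1/(1 + K_p·0.1968) = 0.05, so 1 + 0.1968·K_p = 20.
K_p = (20 − 1)/0.1968 = 96.6.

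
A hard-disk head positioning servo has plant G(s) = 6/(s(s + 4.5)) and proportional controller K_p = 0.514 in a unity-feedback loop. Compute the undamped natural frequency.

ω_n = 1.76 rad/s

The closed-loop denominator is s(s+4.5) + 0.514·6 = s² + 4.5s + 3.084.
So ω_n² = 3.084 ⇒ ω_n = 1.756 rad/s, and ζ = 4.5/(2ω_n) = 1.28.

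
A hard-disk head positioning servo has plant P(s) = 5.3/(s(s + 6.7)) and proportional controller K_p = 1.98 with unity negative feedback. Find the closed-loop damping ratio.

With unity feedback the closed-loop characteristic equation is s² + 6.7s + 1.98·5.3 = s² + 6.7s + 10.49 = 0.
Matching s² + 2ζω_n s + ω_n²: ω_n = √10.49 = 3.239 rad/s and 2ζω_n = 6.7, so ζ = 6.7/(2·3.239) = 1.03.

ζ = 1.03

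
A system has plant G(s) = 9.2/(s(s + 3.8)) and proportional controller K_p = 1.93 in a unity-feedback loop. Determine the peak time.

Closed-loop characteristic equation: s² + 3.8s + 17.76 = 0, so ω_n = 4.214 rad/s and ζ = 3.8/(2·4.214) = 0.4509.
Damped frequency ω_d = ω_n√(1−ζ²) = 3.761 rad/s, so peak time T_p = π/ω_d = 0.835 s.

T_p = 0.835 s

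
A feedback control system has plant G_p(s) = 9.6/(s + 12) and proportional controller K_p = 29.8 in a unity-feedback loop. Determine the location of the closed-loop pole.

Closed-loop transfer function: T(s) = K_p·G_p(s)/(1 + K_p·G_p(s)) = 286.1/(s + 12 + 286.1) = 286.1/(s + 298.1).
The closed-loop pole is at s = −298.1.

s = -298.1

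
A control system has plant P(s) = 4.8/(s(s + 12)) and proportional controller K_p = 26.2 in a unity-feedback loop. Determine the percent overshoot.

Closed-loop characteristic equation: s² + 12s + 125.8 = 0, so ω_n = 11.21 rad/s and ζ = 12/(2·11.21) = 0.535.
%OS = 100·exp(−πζ/√(1−ζ²)) = 100·exp(−π·0.535/√0.7137) = 13.7%.

13.7%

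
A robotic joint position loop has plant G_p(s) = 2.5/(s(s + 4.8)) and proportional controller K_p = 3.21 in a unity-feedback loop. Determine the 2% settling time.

The closed-loop denominator s² + 4.8s + 8.025 gives ω_n = √8.025 = 2.833 and ζ = 4.8/(2ω_n) = 0.8472.
2% settling time T_s ≈ 4/(ζω_n) = 4/2.4 = 1.67 s.

T_s ≈ 1.67 s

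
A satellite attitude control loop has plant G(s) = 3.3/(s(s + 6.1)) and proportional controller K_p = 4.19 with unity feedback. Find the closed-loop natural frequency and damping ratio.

1 + K_p·G(s) = 0 gives s² + 6.1s + 13.83 = 0.
Matching s² + 2ζω_n s + ω_n²: ω_n = √13.83 = 3.718 rad/s and 2ζω_n = 6.1, so ζ = 6.1/(2·3.718) = 0.82.

ω_n = 3.72 rad/s, ζ = 0.82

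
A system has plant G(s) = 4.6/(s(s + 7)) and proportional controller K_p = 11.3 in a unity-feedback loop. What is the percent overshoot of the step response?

Closed-loop characteristic equation: s² + 7s + 51.98 = 0, so ω_n = 7.21 rad/s and ζ = 7/(2·7.21) = 0.4855.
%OS = 100·exp(−πζ/√(1−ζ²)) = 100·exp(−π·0.4855/√0.7643) = 17.5%.

17.5%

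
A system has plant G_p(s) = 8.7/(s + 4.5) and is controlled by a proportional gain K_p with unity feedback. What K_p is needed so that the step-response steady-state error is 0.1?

K_p = 4.66

For a type-0 loop with proportional control, e_ss = 1/(1 + K_p·G_p(0)).
G_p(0) = 1.933. Require 1/(1 + K_p·1.933) = 0.1, so 1 + 1.933·K_p = 10.
K_p = (10 − 1)/1.933 = 4.66.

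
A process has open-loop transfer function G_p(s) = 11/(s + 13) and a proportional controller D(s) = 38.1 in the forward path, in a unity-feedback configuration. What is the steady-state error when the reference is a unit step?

The loop is type 0. Static position error constant K_pos = D(0)·G_p(0) = 38.1·0.8462 = 32.24.
Steady-state error to a unit step: e_ss = 1/(1+K_pos) = 1/33.24 = 0.0301.

0.0301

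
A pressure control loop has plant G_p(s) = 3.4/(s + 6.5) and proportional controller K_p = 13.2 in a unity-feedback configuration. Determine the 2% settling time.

Closed-loop transfer function: T(s) = K_p·G_p(s)/(1 + K_p·G_p(s)) = 44.88/(s + 6.5 + 44.88) = 44.88/(s + 51.38).
Time constant τ = 1/51.38 = 0.01946 s, so the 2% settling time is about 4τ = 0.0779 s.

T_s ≈ 0.0779 s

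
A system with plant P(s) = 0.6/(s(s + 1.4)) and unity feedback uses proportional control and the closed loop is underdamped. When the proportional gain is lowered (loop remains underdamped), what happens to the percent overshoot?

decrease

ζ = 1.4/(2√(0.6K_p)) rises as K_p falls; higher damping means less overshoot.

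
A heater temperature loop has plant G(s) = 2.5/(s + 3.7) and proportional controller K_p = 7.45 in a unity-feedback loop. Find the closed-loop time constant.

Closed-loop transfer function: T(s) = K_p·G(s)/(1 + K_p·G(s)) = 18.62/(s + 3.7 + 18.62) = 18.62/(s + 22.32).
Time constant τ = 1/22.32 = 0.0448 s.

τ = 0.0448 s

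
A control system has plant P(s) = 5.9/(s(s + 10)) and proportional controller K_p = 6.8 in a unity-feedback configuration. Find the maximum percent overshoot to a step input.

From 1 + K_pP(s) = 0: s² + 10s + 40.12 = 0 ⇒ ω_n = 6.334, ζ = 0.7894.
%OS = 100·exp(−πζ/√(1−ζ²)) = 100·exp(−π·0.7894/√0.3769) = 1.76%.

1.76%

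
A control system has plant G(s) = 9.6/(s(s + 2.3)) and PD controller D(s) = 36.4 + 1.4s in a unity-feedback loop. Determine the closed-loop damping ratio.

Forward path: (36.4 + 1.4s)·9.6/(s(s+2.3)). The closed-loop characteristic equation is s² + (2.3 + 9.6·1.4)s + 9.6·36.4 = 0.
That is s² + 15.74s + 349.4 = 0, so ω_n = 18.69 rad/s and ζ = 15.74/(2·18.69) = 0.421.

ζ = 0.421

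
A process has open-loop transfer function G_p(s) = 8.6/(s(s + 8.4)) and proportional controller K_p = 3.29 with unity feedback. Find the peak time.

T_p = 0.962 s

From 1 + K_pG_p(s) = 0: s² + 8.4s + 28.29 = 0 ⇒ ω_n = 5.319, ζ = 0.7896.
Damped frequency ω_d = ω_n√(1−ζ²) = 3.264 rad/s, so peak time T_p = π/ω_d = 0.962 s.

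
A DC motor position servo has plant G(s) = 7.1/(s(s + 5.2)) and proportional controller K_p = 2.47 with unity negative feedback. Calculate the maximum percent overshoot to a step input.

The closed-loop denominator s² + 5.2s + 17.54 gives ω_n = √17.54 = 4.188 and ζ = 5.2/(2ω_n) = 0.6209.
%OS = 100·exp(−πζ/√(1−ζ²)) = 100·exp(−π·0.6209/√0.6145) = 8.31%.

8.31%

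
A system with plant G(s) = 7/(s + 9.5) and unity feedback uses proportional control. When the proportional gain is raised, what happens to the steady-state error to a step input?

decrease

e_ss = 1/(1 + K_p·G(0)); a larger K_p raises the denominator, so e_ss decreases.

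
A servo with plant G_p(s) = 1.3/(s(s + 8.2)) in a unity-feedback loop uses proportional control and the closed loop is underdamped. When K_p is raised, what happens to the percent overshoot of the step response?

ζ = 8.2/(2√(1.3K_p)) decreases as K_p grows; lower damping means more overshoot.

increase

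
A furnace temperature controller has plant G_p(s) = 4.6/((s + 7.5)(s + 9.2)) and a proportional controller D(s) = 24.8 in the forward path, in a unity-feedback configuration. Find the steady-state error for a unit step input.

0.377

The loop is type 0. Static position error constant K_pos = D(0)·G_p(0) = 24.8·0.06667 = 1.653.
Steady-state error to a unit step: e_ss = 1/(1+K_pos) = 1/2.653 = 0.377.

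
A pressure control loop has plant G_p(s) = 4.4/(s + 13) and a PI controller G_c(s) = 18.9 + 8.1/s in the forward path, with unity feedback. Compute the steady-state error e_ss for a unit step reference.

The open loop G_c(s)G_p(s) has a pole at the origin (type 1), so the static position error constant is infinite and e_ss = 1/(1+∞) = 0.

0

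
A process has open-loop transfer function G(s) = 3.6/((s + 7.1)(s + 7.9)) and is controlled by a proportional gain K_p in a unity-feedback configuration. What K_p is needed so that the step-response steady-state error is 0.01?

Steady-state error for a unit step on this type-0 loop is 1/(1 + K_p·G(0)).
G(0) = 0.06418. Require 1/(1 + K_p·0.06418) = 0.01, so 1 + 0.06418·K_p = 100.
K_p = (100 − 1)/0.06418 = 1540.

K_p = 1540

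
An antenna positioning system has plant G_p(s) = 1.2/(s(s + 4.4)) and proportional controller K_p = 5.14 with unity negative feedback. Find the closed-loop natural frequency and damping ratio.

ω_n = 2.48 rad/s, ζ = 0.886

The closed-loop denominator is s(s+4.4) + 5.14·1.2 = s² + 4.4s + 6.168.
So ω_n² = 6.168 ⇒ ω_n = 2.484 rad/s, and ζ = 4.4/(2ω_n) = 0.886.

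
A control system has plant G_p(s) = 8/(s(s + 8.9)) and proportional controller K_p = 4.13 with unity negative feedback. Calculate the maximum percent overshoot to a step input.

From 1 + K_pG_p(s) = 0: s² + 8.9s + 33.04 = 0 ⇒ ω_n = 5.748, ζ = 0.7742.
%OS = 100·exp(−πζ/√(1−ζ²)) = 100·exp(−π·0.7742/√0.4007) = 2.14%.

2.14%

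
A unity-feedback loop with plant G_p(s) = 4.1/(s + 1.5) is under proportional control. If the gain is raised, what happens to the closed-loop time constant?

decrease

Closed-loop pole is at s = −(1.5+K_p·4.1); larger K_p moves it further left, so τ = 1/(1.5+K_p·4.1) decreases.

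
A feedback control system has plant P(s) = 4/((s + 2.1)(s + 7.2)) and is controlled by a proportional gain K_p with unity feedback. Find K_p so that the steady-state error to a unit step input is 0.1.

Steady-state error for a unit step on this type-0 loop is 1/(1 + K_p·P(0)).
P(0) = 0.2646. Require 1/(1 + K_p·0.2646) = 0.1, so 1 + 0.2646·K_p = 10.
K_p = (10 − 1)/0.2646 = 34.

K_p = 34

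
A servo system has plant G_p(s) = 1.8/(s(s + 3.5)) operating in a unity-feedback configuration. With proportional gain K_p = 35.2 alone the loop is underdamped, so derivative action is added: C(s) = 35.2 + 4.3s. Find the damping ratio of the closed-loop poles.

ζ = 0.706

Forward path: (35.2 + 4.3s)·1.8/(s(s+3.5)). The closed-loop characteristic equation is s² + (3.5 + 1.8·4.3)s + 1.8·35.2 = 0.
That is s² + 11.24s + 63.36 = 0, so ω_n = 7.96 rad/s and ζ = 11.24/(2·7.96) = 0.706.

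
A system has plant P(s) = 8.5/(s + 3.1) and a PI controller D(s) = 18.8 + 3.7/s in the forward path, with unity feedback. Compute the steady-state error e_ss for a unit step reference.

The open loop D(s)P(s) has a pole at the origin (type 1), so the static position error constant is infinite and e_ss = 1/(1+∞) = 0.

0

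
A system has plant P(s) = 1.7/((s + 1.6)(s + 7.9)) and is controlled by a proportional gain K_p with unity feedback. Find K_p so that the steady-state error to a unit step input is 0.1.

K_p = 66.9

The loop is type 0, so e_ss(step) = 1/(1 + K_pos) with K_pos = K_p·P(0).
P(0) = 0.1345. Require 1/(1 + K_p·0.1345) = 0.1, so 1 + 0.1345·K_p = 10.
K_p = (10 − 1)/0.1345 = 66.9.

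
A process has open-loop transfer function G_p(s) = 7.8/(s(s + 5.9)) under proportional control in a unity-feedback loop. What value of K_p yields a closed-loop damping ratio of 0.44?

Closed-loop characteristic equation: s² + 5.9s + K_p·7.8 = 0.
So ω_n = √(7.8K_p) and 2ζω_n = 5.9, giving ζ = 5.9/(2√(7.8K_p)).
Setting ζ = 0.44: √(7.8K_p) = 5.9/(2·0.44) = 6.705, so K_p = 44.95/7.8 = 5.76.

K_p = 5.76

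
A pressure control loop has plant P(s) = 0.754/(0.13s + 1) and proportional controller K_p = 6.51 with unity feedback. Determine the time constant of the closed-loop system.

τ = 0.022 s

Closed loop: T(s) = K_p·P/(1+K_p·P) = 4.909/(0.13s + 1 + 4.909), with pole at s = −(1 + 4.909)/0.13 = −45.45.
Closed-loop time constant τ = 1/45.45 = 0.022 s.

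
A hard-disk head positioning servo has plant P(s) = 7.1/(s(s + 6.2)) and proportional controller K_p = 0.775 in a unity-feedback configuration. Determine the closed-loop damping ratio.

ζ = 1.32

The closed-loop denominator is s(s+6.2) + 0.775·7.1 = s² + 6.2s + 5.502.
Matching s² + 2ζω_n s + ω_n²: ω_n = √5.502 = 2.346 rad/s and 2ζω_n = 6.2, so ζ = 6.2/(2·2.346) = 1.32.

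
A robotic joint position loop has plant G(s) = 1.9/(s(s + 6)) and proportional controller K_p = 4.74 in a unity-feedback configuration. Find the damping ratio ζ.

ζ = 1

With unity feedback the closed-loop characteristic equation is s² + 6s + 4.74·1.9 = s² + 6s + 9.006 = 0.
So ω_n² = 9.006 ⇒ ω_n = 3.001 rad/s, and ζ = 6/(2ω_n) = 1.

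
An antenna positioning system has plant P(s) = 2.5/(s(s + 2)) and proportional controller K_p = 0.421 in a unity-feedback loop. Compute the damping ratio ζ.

ζ = 0.975

1 + K_p·P(s) = 0 gives s² + 2s + 1.052 = 0.
Matching s² + 2ζω_n s + ω_n²: ω_n = √1.052 = 1.026 rad/s and 2ζω_n = 2, so ζ = 2/(2·1.026) = 0.975.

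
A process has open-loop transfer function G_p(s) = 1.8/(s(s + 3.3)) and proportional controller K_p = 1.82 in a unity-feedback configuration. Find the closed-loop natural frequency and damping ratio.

ω_n = 1.81 rad/s, ζ = 0.912

1 + K_p·G_p(s) = 0 gives s² + 3.3s + 3.276 = 0.
So ω_n² = 3.276 ⇒ ω_n = 1.81 rad/s, and ζ = 3.3/(2ω_n) = 0.912.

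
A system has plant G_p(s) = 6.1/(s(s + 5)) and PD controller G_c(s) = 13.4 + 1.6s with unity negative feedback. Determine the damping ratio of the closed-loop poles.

Forward path: (13.4 + 1.6s)·6.1/(s(s+5)). The closed-loop characteristic equation is s² + (5 + 6.1·1.6)s + 6.1·13.4 = 0.
That is s² + 14.76s + 81.74 = 0, so ω_n = 9.041 rad/s and ζ = 14.76/(2·9.041) = 0.8163.

ζ = 0.816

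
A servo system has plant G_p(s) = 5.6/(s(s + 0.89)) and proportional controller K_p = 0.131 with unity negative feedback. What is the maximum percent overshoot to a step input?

14.8%

The closed-loop denominator s² + 0.89s + 0.7336 gives ω_n = √0.7336 = 0.8565 and ζ = 0.89/(2ω_n) = 0.5196.
%OS = 100·exp(−πζ/√(1−ζ²)) = 100·exp(−π·0.5196/√0.7301) = 14.8%.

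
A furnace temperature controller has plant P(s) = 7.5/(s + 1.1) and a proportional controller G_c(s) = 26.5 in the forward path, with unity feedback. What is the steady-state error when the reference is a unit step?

0.0055

The loop is type 0. Static position error constant K_pos = G_c(0)·P(0) = 26.5·6.818 = 180.7.
Steady-state error to a unit step: e_ss = 1/(1+K_pos) = 1/181.7 = 0.0055.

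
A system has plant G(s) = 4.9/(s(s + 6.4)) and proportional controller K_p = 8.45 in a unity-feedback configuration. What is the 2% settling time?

T_s ≈ 1.25 s

The closed-loop denominator s² + 6.4s + 41.41 gives ω_n = √41.41 = 6.435 and ζ = 6.4/(2ω_n) = 0.4973.
2% settling time T_s ≈ 4/(ζω_n) = 4/3.2 = 1.25 s.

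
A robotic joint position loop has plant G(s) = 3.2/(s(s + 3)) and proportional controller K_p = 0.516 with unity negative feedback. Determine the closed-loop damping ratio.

ζ = 1.17

With unity feedback the closed-loop characteristic equation is s² + 3s + 0.516·3.2 = s² + 3s + 1.651 = 0.
Matching s² + 2ζω_n s + ω_n²: ω_n = √1.651 = 1.285 rad/s and 2ζω_n = 3, so ζ = 3/(2·1.285) = 1.17.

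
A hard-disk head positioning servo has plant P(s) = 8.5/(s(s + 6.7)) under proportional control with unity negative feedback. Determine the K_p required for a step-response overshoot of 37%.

From %OS = 100·exp(−πζ/√(1−ζ²)) = 37%, ζ = −ln(0.37)/√(π²+ln²(0.37)) = 0.3017.
Characteristic equation s² + 6.7s + 8.5K_p = 0 gives ζ = 6.7/(2√(8.5K_p)).
Setting ζ = 0.3017: √(8.5K_p) = 6.7/(2·0.3017) = 11.1, so K_p = 123.3/8.5 = 14.5.

K_p = 14.5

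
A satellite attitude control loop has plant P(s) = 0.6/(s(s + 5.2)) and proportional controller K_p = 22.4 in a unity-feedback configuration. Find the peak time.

Closed-loop characteristic equation: s² + 5.2s + 13.44 = 0, so ω_n = 3.666 rad/s and ζ = 5.2/(2·3.666) = 0.7092.
Damped frequency ω_d = ω_n√(1−ζ²) = 2.585 rad/s, so peak time T_p = π/ω_d = 1.22 s.

T_p = 1.22 s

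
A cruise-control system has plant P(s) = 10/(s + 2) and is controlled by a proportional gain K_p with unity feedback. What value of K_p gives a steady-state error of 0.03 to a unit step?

The loop is type 0, so e_ss(step) = 1/(1 + K_pos) with K_pos = K_p·P(0).
P(0) = 5. Require 1/(1 + K_p·5) = 0.03, so 1 + 5·K_p = 33.33.
K_p = (33.33 − 1)/5 = 6.47.

K_p = 6.47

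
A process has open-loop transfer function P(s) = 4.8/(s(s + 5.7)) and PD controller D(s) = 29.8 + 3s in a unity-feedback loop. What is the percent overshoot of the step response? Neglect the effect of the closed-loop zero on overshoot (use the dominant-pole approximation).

Forward path: (29.8 + 3s)·4.8/(s(s+5.7)). The closed-loop characteristic equation is s² + (5.7 + 4.8·3)s + 4.8·29.8 = 0.
That is s² + 20.1s + 143 = 0, so ω_n = 11.96 rad/s and ζ = 20.1/(2·11.96) = 0.8403.
%OS = 100·exp(−πζ/√(1−ζ²)) = 0.768%.

0.768%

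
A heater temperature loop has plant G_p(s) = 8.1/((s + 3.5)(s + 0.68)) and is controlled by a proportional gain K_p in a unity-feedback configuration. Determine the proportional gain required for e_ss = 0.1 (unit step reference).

The loop is type 0, so e_ss(step) = 1/(1 + K_pos) with K_pos = K_p·G_p(0).
G_p(0) = 3.403. Require 1/(1 + K_p·3.403) = 0.1, so 1 + 3.403·K_p = 10.
K_p = (10 − 1)/3.403 = 2.64.

K_p = 2.64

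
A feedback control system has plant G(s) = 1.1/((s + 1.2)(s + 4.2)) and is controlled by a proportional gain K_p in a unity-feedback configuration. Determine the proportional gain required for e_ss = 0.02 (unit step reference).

The loop is type 0, so e_ss(step) = 1/(1 + K_pos) with K_pos = K_p·G(0).
G(0) = 0.2183. Require 1/(1 + K_p·0.2183) = 0.02, so 1 + 0.2183·K_p = 50.
K_p = (50 − 1)/0.2183 = 225.

K_p = 225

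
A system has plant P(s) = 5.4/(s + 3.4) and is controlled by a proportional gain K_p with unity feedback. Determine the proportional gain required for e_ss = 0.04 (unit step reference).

K_p = 15.1

The loop is type 0, so e_ss(step) = 1/(1 + K_pos) with K_pos = K_p·P(0).
P(0) = 1.588. Require 1/(1 + K_p·1.588) = 0.04, so 1 + 1.588·K_p = 25.
K_p = (25 − 1)/1.588 = 15.1.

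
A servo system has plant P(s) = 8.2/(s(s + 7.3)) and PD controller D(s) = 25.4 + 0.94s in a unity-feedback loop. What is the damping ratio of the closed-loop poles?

Forward path: (25.4 + 0.94s)·8.2/(s(s+7.3)). The closed-loop characteristic equation is s² + (7.3 + 8.2·0.94)s + 8.2·25.4 = 0.
That is s² + 15.01s + 208.3 = 0, so ω_n = 14.43 rad/s and ζ = 15.01/(2·14.43) = 0.52.

ζ = 0.52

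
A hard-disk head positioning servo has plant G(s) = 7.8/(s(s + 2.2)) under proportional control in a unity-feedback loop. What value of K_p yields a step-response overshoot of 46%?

K_p = 2.69

From %OS = 100·exp(−πζ/√(1−ζ²)) = 46%, ζ = −ln(0.46)/√(π²+ln²(0.46)) = 0.24.
Characteristic equation s² + 2.2s + 7.8K_p = 0 gives ζ = 2.2/(2√(7.8K_p)).
Setting ζ = 0.24: √(7.8K_p) = 2.2/(2·0.24) = 4.584, so K_p = 21.01/7.8 = 2.69.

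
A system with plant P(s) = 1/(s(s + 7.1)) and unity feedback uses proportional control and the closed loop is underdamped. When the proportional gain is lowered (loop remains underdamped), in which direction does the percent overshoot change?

ζ = 7.1/(2√(1K_p)) rises as K_p falls; higher damping means less overshoot.

decrease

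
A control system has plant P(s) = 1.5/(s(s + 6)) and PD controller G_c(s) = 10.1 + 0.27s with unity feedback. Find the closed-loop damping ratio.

ζ = 0.823

Forward path: (10.1 + 0.27s)·1.5/(s(s+6)). The closed-loop characteristic equation is s² + (6 + 1.5·0.27)s + 1.5·10.1 = 0.
That is s² + 6.405s + 15.15 = 0, so ω_n = 3.892 rad/s and ζ = 6.405/(2·3.892) = 0.8228.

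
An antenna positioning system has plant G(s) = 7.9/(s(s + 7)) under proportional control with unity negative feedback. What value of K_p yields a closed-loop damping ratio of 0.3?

K_p = 17.2

Closed-loop characteristic equation: s² + 7s + K_p·7.9 = 0.
So ω_n = √(7.9K_p) and 2ζω_n = 7, giving ζ = 7/(2√(7.9K_p)).
Setting ζ = 0.3: √(7.9K_p) = 7/(2·0.3) = 11.67, so K_p = 136.1/7.9 = 17.2.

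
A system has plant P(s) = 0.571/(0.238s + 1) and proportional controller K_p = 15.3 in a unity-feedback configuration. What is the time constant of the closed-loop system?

τ = 0.0244 s

Closed loop: T(s) = K_p·P/(1+K_p·P) = 8.736/(0.238s + 1 + 8.736), with pole at s = −(1 + 8.736)/0.238 = −40.91.
Closed-loop time constant τ = 1/40.91 = 0.0244 s.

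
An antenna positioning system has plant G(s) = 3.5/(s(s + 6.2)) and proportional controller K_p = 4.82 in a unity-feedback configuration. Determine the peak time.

From 1 + K_pG(s) = 0: s² + 6.2s + 16.87 = 0 ⇒ ω_n = 4.107, ζ = 0.7548.
Damped frequency ω_d = ω_n√(1−ζ²) = 2.694 rad/s, so peak time T_p = π/ω_d = 1.17 s.

T_p = 1.17 s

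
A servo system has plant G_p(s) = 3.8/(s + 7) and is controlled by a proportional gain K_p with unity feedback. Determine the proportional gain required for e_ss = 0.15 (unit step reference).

The loop is type 0, so e_ss(step) = 1/(1 + K_pos) with K_pos = K_p·G_p(0).
G_p(0) = 0.5429. Require 1/(1 + K_p·0.5429) = 0.15, so 1 + 0.5429·K_p = 6.667.
K_p = (6.667 − 1)/0.5429 = 10.4.

K_p = 10.4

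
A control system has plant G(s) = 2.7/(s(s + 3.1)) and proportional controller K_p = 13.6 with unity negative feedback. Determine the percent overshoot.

43.6%

Closed-loop characteristic equation: s² + 3.1s + 36.72 = 0, so ω_n = 6.06 rad/s and ζ = 3.1/(2·6.06) = 0.2558.
%OS = 100·exp(−πζ/√(1−ζ²)) = 100·exp(−π·0.2558/√0.9346) = 43.6%.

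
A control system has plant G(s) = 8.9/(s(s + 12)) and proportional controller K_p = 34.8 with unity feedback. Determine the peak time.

T_p = 0.19 s

The closed-loop denominator s² + 12s + 309.7 gives ω_n = √309.7 = 17.6 and ζ = 12/(2ω_n) = 0.3409.
Damped frequency ω_d = ω_n√(1−ζ²) = 16.54 rad/s, so peak time T_p = π/ω_d = 0.19 s.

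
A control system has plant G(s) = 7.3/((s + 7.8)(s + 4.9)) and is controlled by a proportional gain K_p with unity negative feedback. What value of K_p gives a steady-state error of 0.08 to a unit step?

Steady-state error for a unit step on this type-0 loop is 1/(1 + K_p·G(0)).
G(0) = 0.191. Require 1/(1 + K_p·0.191) = 0.08, so 1 + 0.191·K_p = 12.5.
K_p = (12.5 − 1)/0.191 = 60.2.

K_p = 60.2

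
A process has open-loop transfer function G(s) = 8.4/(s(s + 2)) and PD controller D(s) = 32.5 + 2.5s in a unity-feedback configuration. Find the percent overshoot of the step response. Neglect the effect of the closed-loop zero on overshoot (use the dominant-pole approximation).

4.76%

Forward path: (32.5 + 2.5s)·8.4/(s(s+2)). The closed-loop characteristic equation is s² + (2 + 8.4·2.5)s + 8.4·32.5 = 0.
That is s² + 23s + 273 = 0, so ω_n = 16.52 rad/s and ζ = 23/(2·16.52) = 0.696.
%OS = 100·exp(−πζ/√(1−ζ²)) = 4.76%.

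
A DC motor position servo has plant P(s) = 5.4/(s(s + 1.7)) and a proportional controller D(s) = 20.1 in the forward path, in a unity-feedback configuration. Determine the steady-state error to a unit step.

0

The open loop D(s)P(s) has a pole at the origin (type 1), so the static position error constant is infinite and e_ss = 1/(1+∞) = 0.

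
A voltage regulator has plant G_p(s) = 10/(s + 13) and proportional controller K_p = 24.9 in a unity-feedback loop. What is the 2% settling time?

T_s ≈ 0.0153 s

Closed-loop transfer function: T(s) = K_p·G_p(s)/(1 + K_p·G_p(s)) = 249/(s + 13 + 249) = 249/(s + 262).
Time constant τ = 1/262 = 0.003817 s, so the 2% settling time is about 4τ = 0.0153 s.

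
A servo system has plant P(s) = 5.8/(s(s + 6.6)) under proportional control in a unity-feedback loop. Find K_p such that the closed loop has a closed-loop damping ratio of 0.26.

Closed-loop characteristic equation: s² + 6.6s + K_p·5.8 = 0.
So ω_n = √(5.8K_p) and 2ζω_n = 6.6, giving ζ = 6.6/(2√(5.8K_p)).
Setting ζ = 0.26: √(5.8K_p) = 6.6/(2·0.26) = 12.69, so K_p = 161.1/5.8 = 27.8.

K_p = 27.8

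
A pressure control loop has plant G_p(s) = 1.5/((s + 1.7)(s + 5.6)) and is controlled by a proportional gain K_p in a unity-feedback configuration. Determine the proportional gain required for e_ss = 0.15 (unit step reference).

For a type-0 loop with proportional control, e_ss = 1/(1 + K_p·G_p(0)).
G_p(0) = 0.1576. Require 1/(1 + K_p·0.1576) = 0.15, so 1 + 0.1576·K_p = 6.667.
K_p = (6.667 − 1)/0.1576 = 36.

K_p = 36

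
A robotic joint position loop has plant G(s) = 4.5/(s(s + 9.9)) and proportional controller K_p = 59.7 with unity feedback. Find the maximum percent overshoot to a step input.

The closed-loop denominator s² + 9.9s + 268.7 gives ω_n = √268.7 = 16.39 and ζ = 9.9/(2ω_n) = 0.302.
%OS = 100·exp(−πζ/√(1−ζ²)) = 100·exp(−π·0.302/√0.9088) = 37%.

37%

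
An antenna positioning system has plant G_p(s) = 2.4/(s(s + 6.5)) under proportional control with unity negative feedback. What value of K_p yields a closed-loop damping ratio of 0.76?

K_p = 7.62

Closed-loop characteristic equation: s² + 6.5s + K_p·2.4 = 0.
So ω_n = √(2.4K_p) and 2ζω_n = 6.5, giving ζ = 6.5/(2√(2.4K_p)).
Setting ζ = 0.76: √(2.4K_p) = 6.5/(2·0.76) = 4.276, so K_p = 18.29/2.4 = 7.62.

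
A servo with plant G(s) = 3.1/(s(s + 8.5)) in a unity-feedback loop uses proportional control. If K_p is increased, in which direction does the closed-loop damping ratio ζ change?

decrease

ζ = 8.5/(2√(3.1K_p)); increasing K_p raises the denominator, so ζ falls.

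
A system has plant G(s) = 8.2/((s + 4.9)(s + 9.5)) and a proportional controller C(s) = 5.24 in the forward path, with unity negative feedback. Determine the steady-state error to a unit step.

The loop is type 0. Static position error constant K_pos = C(0)·G(0) = 5.24·0.1762 = 0.9231.
Steady-state error to a unit step: e_ss = 1/(1+K_pos) = 1/1.923 = 0.52.

0.52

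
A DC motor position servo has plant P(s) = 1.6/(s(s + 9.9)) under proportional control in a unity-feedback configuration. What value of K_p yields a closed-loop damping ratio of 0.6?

K_p = 42.5

Closed-loop characteristic equation: s² + 9.9s + K_p·1.6 = 0.
So ω_n = √(1.6K_p) and 2ζω_n = 9.9, giving ζ = 9.9/(2√(1.6K_p)).
Setting ζ = 0.6: √(1.6K_p) = 9.9/(2·0.6) = 8.25, so K_p = 68.06/1.6 = 42.5.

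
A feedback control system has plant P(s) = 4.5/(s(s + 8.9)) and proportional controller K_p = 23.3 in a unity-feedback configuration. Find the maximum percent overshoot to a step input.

Closed-loop characteristic equation: s² + 8.9s + 104.9 = 0, so ω_n = 10.24 rad/s and ζ = 8.9/(2·10.24) = 0.4346.
%OS = 100·exp(−πζ/√(1−ζ²)) = 100·exp(−π·0.4346/√0.8111) = 22%.

22%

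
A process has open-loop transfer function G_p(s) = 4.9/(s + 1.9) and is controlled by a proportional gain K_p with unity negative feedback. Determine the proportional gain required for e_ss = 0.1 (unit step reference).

Steady-state error for a unit step on this type-0 loop is 1/(1 + K_p·G_p(0)).
G_p(0) = 2.579. Require 1/(1 + K_p·2.579) = 0.1, so 1 + 2.579·K_p = 10.
K_p = (10 − 1)/2.579 = 3.49.

K_p = 3.49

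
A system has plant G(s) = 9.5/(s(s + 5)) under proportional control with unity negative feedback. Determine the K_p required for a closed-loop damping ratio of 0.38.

K_p = 4.56

Closed-loop characteristic equation: s² + 5s + K_p·9.5 = 0.
So ω_n = √(9.5K_p) and 2ζω_n = 5, giving ζ = 5/(2√(9.5K_p)).
Setting ζ = 0.38: √(9.5K_p) = 5/(2·0.38) = 6.579, so K_p = 43.28/9.5 = 4.56.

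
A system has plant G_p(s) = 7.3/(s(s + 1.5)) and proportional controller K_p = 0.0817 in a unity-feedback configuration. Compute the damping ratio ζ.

ζ = 0.971

With unity feedback the closed-loop characteristic equation is s² + 1.5s + 0.0817·7.3 = s² + 1.5s + 0.5964 = 0.
Matching s² + 2ζω_n s + ω_n²: ω_n = √0.5964 = 0.7723 rad/s and 2ζω_n = 1.5, so ζ = 1.5/(2·0.7723) = 0.971.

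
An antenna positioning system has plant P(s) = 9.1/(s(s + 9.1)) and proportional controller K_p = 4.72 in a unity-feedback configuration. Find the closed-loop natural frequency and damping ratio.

ω_n = 6.55 rad/s, ζ = 0.694

With unity feedback the closed-loop characteristic equation is s² + 9.1s + 4.72·9.1 = s² + 9.1s + 42.95 = 0.
So ω_n² = 42.95 ⇒ ω_n = 6.554 rad/s, and ζ = 9.1/(2ω_n) = 0.694.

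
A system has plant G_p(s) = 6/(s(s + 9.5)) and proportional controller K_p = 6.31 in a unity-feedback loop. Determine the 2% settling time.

Closed-loop characteristic equation: s² + 9.5s + 37.86 = 0, so ω_n = 6.153 rad/s and ζ = 9.5/(2·6.153) = 0.772.
2% settling time T_s ≈ 4/(ζω_n) = 4/4.75 = 0.842 s.

T_s ≈ 0.842 s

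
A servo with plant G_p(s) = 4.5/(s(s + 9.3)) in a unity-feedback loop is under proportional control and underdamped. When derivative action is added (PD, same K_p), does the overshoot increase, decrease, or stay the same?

decrease

The derivative term adds K·K_d to the s-coefficient of the characteristic equation, raising 2ζω_n while ω_n is unchanged; ζ increases, so overshoot decreases.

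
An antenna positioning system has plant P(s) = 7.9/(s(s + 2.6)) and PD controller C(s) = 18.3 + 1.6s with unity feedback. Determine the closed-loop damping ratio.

Forward path: (18.3 + 1.6s)·7.9/(s(s+2.6)). The closed-loop characteristic equation is s² + (2.6 + 7.9·1.6)s + 7.9·18.3 = 0.
That is s² + 15.24s + 144.6 = 0, so ω_n = 12.02 rad/s and ζ = 15.24/(2·12.02) = 0.6337.

ζ = 0.634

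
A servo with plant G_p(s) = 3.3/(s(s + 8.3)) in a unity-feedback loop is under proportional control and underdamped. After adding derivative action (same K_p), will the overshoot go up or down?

The derivative term adds K·K_d to the s-coefficient of the characteristic equation, raising 2ζω_n while ω_n is unchanged; ζ increases, so overshoot decreases.

decrease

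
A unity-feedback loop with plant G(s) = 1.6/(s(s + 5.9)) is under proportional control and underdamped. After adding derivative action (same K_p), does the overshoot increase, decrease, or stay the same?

The derivative term adds K·K_d to the s-coefficient of the characteristic equation, raising 2ζω_n while ω_n is unchanged; ζ increases, so overshoot decreases.

decrease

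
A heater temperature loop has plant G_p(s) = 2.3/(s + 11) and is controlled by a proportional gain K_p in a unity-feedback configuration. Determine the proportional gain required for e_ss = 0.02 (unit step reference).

For a type-0 loop with proportional control, e_ss = 1/(1 + K_p·G_p(0)).
G_p(0) = 0.2091. Require 1/(1 + K_p·0.2091) = 0.02, so 1 + 0.2091·K_p = 50.
K_p = (50 − 1)/0.2091 = 234.

K_p = 234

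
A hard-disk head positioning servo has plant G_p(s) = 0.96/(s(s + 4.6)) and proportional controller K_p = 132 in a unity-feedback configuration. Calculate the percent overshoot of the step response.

The closed-loop denominator s² + 4.6s + 126.7 gives ω_n = √126.7 = 11.26 and ζ = 4.6/(2ω_n) = 0.2043.
%OS = 100·exp(−πζ/√(1−ζ²)) = 100·exp(−π·0.2043/√0.9583) = 51.9%.

51.9%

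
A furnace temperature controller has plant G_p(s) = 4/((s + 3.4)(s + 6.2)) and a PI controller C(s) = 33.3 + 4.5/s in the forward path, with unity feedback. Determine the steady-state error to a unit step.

0

The open loop C(s)G_p(s) has a pole at the origin (type 1), so the static position error constant is infinite and e_ss = 1/(1+∞) = 0.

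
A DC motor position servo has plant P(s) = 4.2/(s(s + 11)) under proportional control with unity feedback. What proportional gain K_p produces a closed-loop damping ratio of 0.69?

Closed-loop characteristic equation: s² + 11s + K_p·4.2 = 0.
So ω_n = √(4.2K_p) and 2ζω_n = 11, giving ζ = 11/(2√(4.2K_p)).
Setting ζ = 0.69: √(4.2K_p) = 11/(2·0.69) = 7.971, so K_p = 63.54/4.2 = 15.1.

K_p = 15.1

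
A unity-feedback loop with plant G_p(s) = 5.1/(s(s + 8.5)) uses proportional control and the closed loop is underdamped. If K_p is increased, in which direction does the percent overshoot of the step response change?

Characteristic equation s² + 8.5s + K_p·5.1 = 0: raising K_p raises ω_n while 2ζω_n = 8.5 is fixed, so ζ falls and overshoot grows.

increase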